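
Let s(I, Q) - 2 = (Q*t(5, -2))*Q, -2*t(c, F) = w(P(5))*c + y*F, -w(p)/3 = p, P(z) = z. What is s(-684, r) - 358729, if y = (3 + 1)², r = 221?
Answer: 4508533/2 ≈ 2.2543e+6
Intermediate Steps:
w(p) = -3*p
y = 16 (y = 4² = 16)
t(c, F) = -8*F + 15*c/2 (t(c, F) = -((-3*5)*c + 16*F)/2 = -(-15*c + 16*F)/2 = -8*F + 15*c/2)
s(I, Q) = 2 + 107*Q²/2 (s(I, Q) = 2 + (Q*(-8*(-2) + (15/2)*5))*Q = 2 + (Q*(16 + 75/2))*Q = 2 + (Q*(107/2))*Q = 2 + (107*Q/2)*Q = 2 + 107*Q²/2)
s(-684, r) - 358729 = (2 + (107/2)*221²) - 358729 = (2 + (107/2)*48841) - 358729 = (2 + 5225987/2) - 358729 = 5225991/2 - 358729 = 4508533/2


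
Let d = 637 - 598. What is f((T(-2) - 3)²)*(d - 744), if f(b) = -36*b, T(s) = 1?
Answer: 101520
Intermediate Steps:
d = 39
f((T(-2) - 3)²)*(d - 744) = (-36*(1 - 3)²)*(39 - 744) = -36*(-2)²*(-705) = -36*4*(-705) = -144*(-705) = 101520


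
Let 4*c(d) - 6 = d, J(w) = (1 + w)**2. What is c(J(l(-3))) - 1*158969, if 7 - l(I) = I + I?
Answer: -317837/2 ≈ -1.5892e+5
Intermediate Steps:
l(I) = 7 - 2*I (l(I) = 7 - (I + I) = 7 - 2*I)
c(d) = 3/2 + d/4
c(J(l(-3))) - 1*158969 = (3/2 + (1 + (7 - 2*(-3)))**2/4) - 1*158969 = (3/2 + (1 + (7 + 6))**2/4) - 158969 = (3/2 + (1 + 13)**2/4) - 158969 = (3/2 + (1/4)*14**2) - 158969 = (3/2 + (1/4)*196) - 158969 = (3/2 + 49) - 158969 = 101/2 - 158969 = -317837/2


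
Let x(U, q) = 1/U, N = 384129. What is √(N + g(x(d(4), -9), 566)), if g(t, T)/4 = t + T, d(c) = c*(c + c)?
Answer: √6182290/4 ≈ 621.61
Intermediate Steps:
d(c) = 2*c² (d(c) = c*(2*c) = 2*c²)
x(U, q) = 1/U
g(t, T) = 4*T + 4*t (g(t, T) = 4*(t + T) = 4*(T + t) = 4*T + 4*t)
√(N + g(x(d(4), -9), 566)) = √(384129 + (4*566 + 4/((2*4²)))) = √(384129 + (2264 + 4/((2*16)))) = √(384129 + (2264 + 4/32)) = √(384129 + (2264 + 4*(1/32))) = √(384129 + (2264 + ⅛)) = √(384129 + 18113/8) = √(3091145/8) = √6182290/4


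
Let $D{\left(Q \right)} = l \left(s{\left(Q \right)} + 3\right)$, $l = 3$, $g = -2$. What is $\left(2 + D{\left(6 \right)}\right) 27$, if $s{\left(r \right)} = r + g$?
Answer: $621$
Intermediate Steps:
$s{\left(r \right)} = -2 + r$ ($s{\left(r \right)} = r - 2 = -2 + r$)
$D{\left(Q \right)} = 3 + 3 Q$ ($D{\left(Q \right)} = 3 \left(\left(-2 + Q\right) + 3\right) = 3 \left(1 + Q\right) = 3 + 3 Q$)
$\left(2 + D{\left(6 \right)}\right) 27 = \left(2 + \left(3 + 3 \cdot 6\right)\right) 27 = \left(2 + \left(3 + 18\right)\right) 27 = \left(2 + 21\right) 27 = 23 \cdot 27 = 621$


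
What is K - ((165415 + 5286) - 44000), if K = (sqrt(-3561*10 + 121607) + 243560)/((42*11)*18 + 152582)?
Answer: -10192846969/80449 + sqrt(85997)/160898 ≈ -1.2670e+5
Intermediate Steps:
K = 121780/80449 + sqrt(85997)/160898 (K = (sqrt(-35610 + 121607) + 243560)/(462*18 + 152582) = (sqrt(85997) + 243560)/(8316 + 152582) = (243560 + sqrt(85997))/160898 = (243560 + sqrt(85997))*(1/160898) = 121780/80449 + sqrt(85997)/160898 ≈ 1.5156)
K - ((165415 + 5286) - 44000) = (121780/80449 + sqrt(85997)/160898) - ((165415 + 5286) - 44000) = (121780/80449 + sqrt(85997)/160898) - (170701 - 44000) = (121780/80449 + sqrt(85997)/160898) - 1*126701 = (121780/80449 + sqrt(85997)/160898) - 126701 = -10192846969/80449 + sqrt(85997)/160898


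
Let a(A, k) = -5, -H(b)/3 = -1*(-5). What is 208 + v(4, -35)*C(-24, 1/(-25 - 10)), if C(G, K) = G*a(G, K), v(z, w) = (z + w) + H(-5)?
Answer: -5312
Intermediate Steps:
H(b) = -15 (H(b) = -(-3)*(-5) = -3*5 = -15)
v(z, w) = -15 + w + z (v(z, w) = (z + w) - 15 = (w + z) - 15 = -15 + w + z)
C(G, K) = -5*G (C(G, K) = G*(-5) = -5*G)
208 + v(4, -35)*C(-24, 1/(-25 - 10)) = 208 + (-15 - 35 + 4)*(-5*(-24)) = 208 - 46*120 = 208 - 5520 = -5312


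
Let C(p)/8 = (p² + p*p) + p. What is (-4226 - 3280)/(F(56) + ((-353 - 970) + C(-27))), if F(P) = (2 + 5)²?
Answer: -3753/5087 ≈ -0.73776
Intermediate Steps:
C(p) = 8*p + 16*p² (C(p) = 8*((p² + p*p) + p) = 8*((p² + p²) + p) = 8*(2*p² + p) = 8*(p + 2*p²) = 8*p + 16*p²)
F(P) = 49 (F(P) = 7² = 49)
(-4226 - 3280)/(F(56) + ((-353 - 970) + C(-27))) = (-4226 - 3280)/(49 + ((-353 - 970) + 8*(-27)*(1 + 2*(-27)))) = -7506/(49 + (-1323 + 8*(-27)*(1 - 54))) = -7506/(49 + (-1323 + 8*(-27)*(-53))) = -7506/(49 + (-1323 + 11448)) = -7506/(49 + 10125) = -7506/10174 = -7506*1/10174 = -3753/5087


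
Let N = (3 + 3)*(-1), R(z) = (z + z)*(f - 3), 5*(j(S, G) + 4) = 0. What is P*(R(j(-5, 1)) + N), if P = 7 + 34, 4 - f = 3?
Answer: 410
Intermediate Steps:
f = 1 (f = 4 - 1*3 = 4 - 3 = 1)
j(S, G) = -4 (j(S, G) = -4 + (⅕)*0 = -4 + 0 = -4)
P = 41
R(z) = -4*z (R(z) = (z + z)*(1 - 3) = (2*z)*(-2) = -4*z)
N = -6 (N = 6*(-1) = -6)
P*(R(j(-5, 1)) + N) = 41*(-4*(-4) - 6) = 41*(16 - 6) = 41*10 = 410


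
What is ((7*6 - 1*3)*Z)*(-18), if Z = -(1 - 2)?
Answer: -702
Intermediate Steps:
Z = 1 (Z = -1*(-1) = 1)
((7*6 - 1*3)*Z)*(-18) = ((7*6 - 1*3)*1)*(-18) = ((42 - 3)*1)*(-18) = (39*1)*(-18) = 39*(-18) = -702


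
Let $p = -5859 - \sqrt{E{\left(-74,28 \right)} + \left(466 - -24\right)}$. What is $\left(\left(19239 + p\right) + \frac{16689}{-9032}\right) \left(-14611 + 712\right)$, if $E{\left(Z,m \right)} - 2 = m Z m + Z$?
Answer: $- \frac{1679436615429}{9032} + 13899 i \sqrt{57598} \approx -1.8594 \cdot 10^{8} + 3.3357 \cdot 10^{6} i$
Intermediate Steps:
$E{\left(Z,m \right)} = 2 + Z + Z m^{2}$ ($E{\left(Z,m \right)} = 2 + \left(m Z m + Z\right) = 2 + \left(Z m m + Z\right) = 2 + \left(Z m^{2} + Z\right) = 2 + \left(Z + Z m^{2}\right) = 2 + Z + Z m^{2}$)
$p = -5859 - i \sqrt{57598}$ ($p = -5859 - \sqrt{\left(2 - 74 - 74 \cdot 28^{2}\right) + \left(466 - -24\right)} = -5859 - \sqrt{\left(2 - 74 - 58016\right) + \left(466 + 24\right)} = -5859 - \sqrt{\left(2 - 74 - 58016\right) + 490} = -5859 - \sqrt{-58088 + 490} = -5859 - \sqrt{-57598} = -5859 - i \sqrt{57598} \approx -5859.0 - 240.0 i$)
$\left(\left(19239 + p\right) + \frac{16689}{-9032}\right) \left(-14611 + 712\right) = \left(\left(19239 - \left(5859 + i \sqrt{57598}\right)\right) + \frac{16689}{-9032}\right) \left(-14611 + 712\right) = \left(\left(13380 - i \sqrt{57598}\right) + 16689 \left(- \frac{1}{9032}\right)\right) \left(-13899\right) = \left(\left(13380 - i \sqrt{57598}\right) - \frac{16689}{9032}\right) \left(-13899\right) = \left(\frac{120831471}{9032} - i \sqrt{57598}\right) \left(-13899\right) = - \frac{1679436615429}{9032} + 13899 i \sqrt{57598}$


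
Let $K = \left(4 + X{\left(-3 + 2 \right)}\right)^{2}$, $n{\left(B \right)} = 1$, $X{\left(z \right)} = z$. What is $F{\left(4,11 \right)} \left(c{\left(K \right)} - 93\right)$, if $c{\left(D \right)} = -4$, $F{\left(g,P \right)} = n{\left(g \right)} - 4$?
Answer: $291$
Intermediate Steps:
$F{\left(g,P \right)} = -3$ ($F{\left(g,P \right)} = 1 - 4 = -3$)
$K = 9$ ($K = \left(4 + \left(-3 + 2\right)\right)^{2} = \left(4 - 1\right)^{2} = 3^{2} = 9$)
$F{\left(4,11 \right)} \left(c{\left(K \right)} - 93\right) = - 3 \left(-4 - 93\right) = \left(-3\right) \left(-97\right) = 291$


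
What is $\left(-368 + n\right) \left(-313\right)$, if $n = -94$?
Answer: $144606$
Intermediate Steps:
$\left(-368 + n\right) \left(-313\right) = \left(-368 - 94\right) \left(-313\right) = \left(-462\right) \left(-313\right) = 144606$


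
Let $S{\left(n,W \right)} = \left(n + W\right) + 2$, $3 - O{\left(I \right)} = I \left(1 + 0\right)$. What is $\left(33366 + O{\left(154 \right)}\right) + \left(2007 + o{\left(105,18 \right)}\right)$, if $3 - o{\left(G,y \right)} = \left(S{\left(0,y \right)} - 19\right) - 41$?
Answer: $35265$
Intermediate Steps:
$O{\left(I \right)} = 3 - I$ ($O{\left(I \right)} = 3 - I \left(1 + 0\right) = 3 - I 1 = 3 - I$)
$S{\left(n,W \right)} = 2 + W + n$ ($S{\left(n,W \right)} = \left(W + n\right) + 2 = 2 + W + n$)
$o{\left(G,y \right)} = 61 - y$ ($o{\left(G,y \right)} = 3 - \left(\left(\left(2 + y + 0\right) - 19\right) - 41\right) = 3 - \left(\left(\left(2 + y\right) - 19\right) - 41\right) = 3 - \left(\left(-17 + y\right) - 41\right) = 3 - \left(-58 + y\right) = 61 - y$)
$\left(33366 + O{\left(154 \right)}\right) + \left(2007 + o{\left(105,18 \right)}\right) = \left(33366 + \left(3 - 154\right)\right) + \left(2007 + \left(61 - 18\right)\right) = \left(33366 - 151\right) + \left(2007 + 43\right) = 33215 + 2050 = 35265$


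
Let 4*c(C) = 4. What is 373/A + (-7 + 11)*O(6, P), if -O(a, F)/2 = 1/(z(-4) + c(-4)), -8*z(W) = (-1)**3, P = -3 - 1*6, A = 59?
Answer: -419/531 ≈ -0.78908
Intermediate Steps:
P = -9 (P = -3 - 6 = -9)
c(C) = 1 (c(C) = (1/4)*4 = 1)
z(W) = 1/8 (z(W) = -1/8*(-1)**3 = -1/8*(-1) = 1/8)
O(a, F) = -16/9 (O(a, F) = -2/(1/8 + 1) = -2/9/8 = -2*8/9 = -16/9)
373/A + (-7 + 11)*O(6, P) = 373/59 + (-7 + 11)*(-16/9) = 373*(1/59) + 4*(-16/9) = 373/59 - 64/9 = -419/531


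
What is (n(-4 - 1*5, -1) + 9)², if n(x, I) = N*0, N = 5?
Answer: 81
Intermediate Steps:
n(x, I) = 0 (n(x, I) = 5*0 = 0)
(n(-4 - 1*5, -1) + 9)² = (0 + 9)² = 9² = 81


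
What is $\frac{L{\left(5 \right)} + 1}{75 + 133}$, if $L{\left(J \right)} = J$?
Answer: $\frac{3}{104} \approx 0.028846$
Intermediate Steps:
$\frac{L{\left(5 \right)} + 1}{75 + 133} = \frac{5 + 1}{75 + 133} = \frac{6}{208} = 6 \cdot \frac{1}{208} = \frac{3}{104}$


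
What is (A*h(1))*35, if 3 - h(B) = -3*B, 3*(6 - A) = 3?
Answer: 1050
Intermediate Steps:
A = 5 (A = 6 - ⅓*3 = 6 - 1 = 5)
h(B) = 3 + 3*B (h(B) = 3 - (-3)*B = 3 + 3*B)
(A*h(1))*35 = (5*(3 + 3*1))*35 = (5*(3 + 3))*35 = (5*6)*35 = 30*35 = 1050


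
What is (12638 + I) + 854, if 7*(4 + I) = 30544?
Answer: 124960/7 ≈ 17851.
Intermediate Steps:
I = 30516/7 (I = -4 + (⅐)*30544 = -4 + 30544/7 = 30516/7 ≈ 4359.4)
(12638 + I) + 854 = (12638 + 30516/7) + 854 = 118982/7 + 854 = 124960/7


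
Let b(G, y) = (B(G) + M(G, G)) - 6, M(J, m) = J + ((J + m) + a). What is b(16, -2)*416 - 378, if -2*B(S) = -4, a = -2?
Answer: 17094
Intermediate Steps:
B(S) = 2 (B(S) = -½*(-4) = 2)
M(J, m) = -2 + m + 2*J (M(J, m) = J + ((J + m) - 2) = J + (-2 + J + m) = -2 + m + 2*J)
b(G, y) = -6 + 3*G (b(G, y) = (2 + (-2 + G + 2*G)) - 6 = (2 + (-2 + 3*G)) - 6 = 3*G - 6 = -6 + 3*G)
b(16, -2)*416 - 378 = (-6 + 3*16)*416 - 378 = (-6 + 48)*416 - 378 = 42*416 - 378 = 17472 - 378 = 17094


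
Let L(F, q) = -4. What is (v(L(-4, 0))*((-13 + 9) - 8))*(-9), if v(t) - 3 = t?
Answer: -108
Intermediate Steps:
v(t) = 3 + t
(v(L(-4, 0))*((-13 + 9) - 8))*(-9) = ((3 - 4)*((-13 + 9) - 8))*(-9) = -(-4 - 8)*(-9) = -1*(-12)*(-9) = 12*(-9) = -108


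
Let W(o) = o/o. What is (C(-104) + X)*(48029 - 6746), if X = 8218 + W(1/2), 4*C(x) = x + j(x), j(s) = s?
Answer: 337158261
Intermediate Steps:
W(o) = 1
C(x) = x/2 (C(x) = (x + x)/4 = (2*x)/4 = x/2)
X = 8219 (X = 8218 + 1 = 8219)
(C(-104) + X)*(48029 - 6746) = ((1/2)*(-104) + 8219)*(48029 - 6746) = (-52 + 8219)*41283 = 8167*41283 = 337158261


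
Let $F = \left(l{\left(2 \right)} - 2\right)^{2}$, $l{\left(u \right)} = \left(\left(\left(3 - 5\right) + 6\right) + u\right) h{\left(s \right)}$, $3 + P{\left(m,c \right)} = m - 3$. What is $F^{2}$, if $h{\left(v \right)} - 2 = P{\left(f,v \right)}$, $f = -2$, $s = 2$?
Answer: $2085136$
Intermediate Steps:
$P{\left(m,c \right)} = -6 + m$ ($P{\left(m,c \right)} = -3 + \left(m - 3\right) = -3 + \left(-3 + m\right) = -6 + m$)
$h{\left(v \right)} = -6$ ($h{\left(v \right)} = 2 - 8 = -6$)
$l{\left(u \right)} = -24 - 6 u$ ($l{\left(u \right)} = \left(\left(\left(3 - 5\right) + 6\right) + u\right) \left(-6\right) = \left(\left(-2 + 6\right) + u\right) \left(-6\right) = \left(4 + u\right) \left(-6\right) = -24 - 6 u$)
$F = 1444$ ($F = \left(\left(-24 - 12\right) - 2\right)^{2} = \left(-36 - 2\right)^{2} = \left(-38\right)^{2} = 1444$)
$F^{2} = 1444^{2} = 2085136$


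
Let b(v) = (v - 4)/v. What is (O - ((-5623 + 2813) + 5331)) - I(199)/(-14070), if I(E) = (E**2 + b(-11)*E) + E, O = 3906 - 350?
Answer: 32125547/30954 ≈ 1037.8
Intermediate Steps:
b(v) = (-4 + v)/v
O = 3556
I(E) = E**2 + 26*E/11 (I(E) = (E**2 + ((-4 - 11)/(-11))*E) + E = (E**2 + (-1/11*(-15))*E) + E = (E**2 + 15*E/11) + E = E**2 + 26*E/11)
(O - ((-5623 + 2813) + 5331)) - I(199)/(-14070) = (3556 - ((-5623 + 2813) + 5331)) - (1/11)*199*(26 + 11*199)/(-14070) = (3556 - (-2810 + 5331)) - (1/11)*199*(26 + 2189)*(-1)/14070 = (3556 - 1*2521) - (1/11)*199*2215*(-1)/14070 = (3556 - 2521) - 440785*(-1)/(11*14070) = 1035 - 1*(-88157/30954) = 1035 + 88157/30954 = 32125547/30954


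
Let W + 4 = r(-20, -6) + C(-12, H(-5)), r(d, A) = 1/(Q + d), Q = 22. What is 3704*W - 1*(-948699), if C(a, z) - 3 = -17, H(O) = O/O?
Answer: 883879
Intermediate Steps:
H(O) = 1
C(a, z) = -14 (C(a, z) = 3 - 17 = -14)
r(d, A) = 1/(22 + d)
W = -35/2 (W = -4 + (1/(22 - 20) - 14) = -4 + (1/2 - 14) = -4 - 27/2 = -35/2 ≈ -17.500)
3704*W - 1*(-948699) = 3704*(-35/2) - 1*(-948699) = -64820 + 948699 = 883879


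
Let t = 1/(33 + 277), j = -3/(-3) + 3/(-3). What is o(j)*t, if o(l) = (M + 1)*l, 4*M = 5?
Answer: 0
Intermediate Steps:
M = 5/4 (M = (¼)*5 = 5/4 ≈ 1.2500)
j = 0 (j = -3*(-⅓) + 3*(-⅓) = 1 - 1 = 0)
t = 1/310 ≈ 0.0032258
o(l) = 9*l/4 (o(l) = (5/4 + 1)*l = 9*l/4)
o(j)*t = ((9/4)*0)*(1/310) = 0*(1/310) = 0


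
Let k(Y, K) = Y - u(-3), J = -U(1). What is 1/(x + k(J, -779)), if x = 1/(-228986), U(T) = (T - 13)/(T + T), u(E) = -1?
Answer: 228986/1602901 ≈ 0.14286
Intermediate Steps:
U(T) = (-13 + T)/(2*T) (U(T) = (-13 + T)/((2*T)) = (-13 + T)*(1/(2*T)) = (-13 + T)/(2*T))
J = 6 (J = -(-13 + 1)/(2*1) = -(-12)/2 = -1*(-6) = 6)
x = -1/228986 ≈ -4.3671e-6
k(Y, K) = 1 + Y (k(Y, K) = Y - 1*(-1) = Y + 1 = 1 + Y)
1/(x + k(J, -779)) = 1/(-1/228986 + (1 + 6)) = 1/(-1/228986 + 7) = 1/(1602901/228986) = 228986/1602901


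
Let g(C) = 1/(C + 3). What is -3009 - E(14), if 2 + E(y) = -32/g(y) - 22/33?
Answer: -7387/3 ≈ -2462.3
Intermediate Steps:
g(C) = 1/(3 + C)
E(y) = -296/3 - 32*y (E(y) = -2 + (-(96 + 32*y) - 22/33) = -2 + (-32*(3 + y) - 22*1/33) = -2 + ((-96 - 32*y) - ⅔) = -2 + (-290/3 - 32*y) = -296/3 - 32*y)
-3009 - E(14) = -3009 - (-296/3 - 32*14) = -3009 - (-296/3 - 448) = -3009 - 1*(-1640/3) = -3009 + 1640/3 = -7387/3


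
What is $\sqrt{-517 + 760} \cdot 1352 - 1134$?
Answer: $-1134 + 12168 \sqrt{3} \approx 19942.0$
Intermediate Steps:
$\sqrt{-517 + 760} \cdot 1352 - 1134 = \sqrt{243} \cdot 1352 - 1134 = 9 \sqrt{3} \cdot 1352 - 1134 = 12168 \sqrt{3} - 1134 = -1134 + 12168 \sqrt{3}$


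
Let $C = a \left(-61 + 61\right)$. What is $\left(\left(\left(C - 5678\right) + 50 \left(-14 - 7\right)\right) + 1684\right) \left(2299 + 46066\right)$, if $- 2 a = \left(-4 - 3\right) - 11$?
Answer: $-243953060$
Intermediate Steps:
$a = 9$ ($a = - \frac{\left(-4 - 3\right) - 11}{2} = - \frac{-7 - 11}{2} = \left(- \frac{1}{2}\right) \left(-18\right) = 9$)
$C = 0$ ($C = 9 \left(-61 + 61\right) = 9 \cdot 0 = 0$)
$\left(\left(\left(C - 5678\right) + 50 \left(-14 - 7\right)\right) + 1684\right) \left(2299 + 46066\right) = \left(\left(\left(0 - 5678\right) + 50 \left(-14 - 7\right)\right) + 1684\right) \left(2299 + 46066\right) = \left(\left(-5678 + 50 \left(-21\right)\right) + 1684\right) 48365 = \left(\left(-5678 - 1050\right) + 1684\right) 48365 = \left(-6728 + 1684\right) 48365 = \left(-5044\right) 48365 = -243953060$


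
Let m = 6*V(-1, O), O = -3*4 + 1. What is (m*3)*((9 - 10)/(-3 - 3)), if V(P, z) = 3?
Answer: 9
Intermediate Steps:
O = -11 (O = -12 + 1 = -11)
m = 18 (m = 6*3 = 18)
(m*3)*((9 - 10)/(-3 - 3)) = (18*3)*((9 - 10)/(-3 - 3)) = 54*(-1/(-6)) = 54*(-1*(-⅙)) = 54*(⅙) = 9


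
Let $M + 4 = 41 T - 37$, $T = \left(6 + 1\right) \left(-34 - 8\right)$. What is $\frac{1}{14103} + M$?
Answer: $- \frac{170575784}{14103} \approx -12095.0$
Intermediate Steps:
$T = -294$ ($T = 7 \left(-42\right) = -294$)
$M = -12095$ ($M = -4 + \left(41 \left(-294\right) - 37\right) = -4 - 12091 = -12095$)
$\frac{1}{14103} + M = \frac{1}{14103} - 12095 = - \frac{170575784}{14103}$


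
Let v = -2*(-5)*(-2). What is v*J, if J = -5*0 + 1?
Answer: -20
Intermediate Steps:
J = 1 (J = 0 + 1 = 1)
v = -20 (v = 10*(-2) = -20)
v*J = -20*1 = -20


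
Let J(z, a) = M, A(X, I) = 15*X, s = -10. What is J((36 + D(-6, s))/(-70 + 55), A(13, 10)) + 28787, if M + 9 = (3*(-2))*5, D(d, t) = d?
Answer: 28748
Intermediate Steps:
M = -39 (M = -9 + (3*(-2))*5 = -9 - 6*5 = -9 - 30 = -39)
J(z, a) = -39
J((36 + D(-6, s))/(-70 + 55), A(13, 10)) + 28787 = -39 + 28787 = 28748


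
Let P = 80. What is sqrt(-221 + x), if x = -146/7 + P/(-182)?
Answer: I*sqrt(2006459)/91 ≈ 15.566*I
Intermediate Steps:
x = -1938/91 (x = -146/7 + 80/(-182) = -146*1/7 + 80*(-1/182) = -146/7 - 40/91 = -1938/91 ≈ -21.297)
sqrt(-221 + x) = sqrt(-221 - 1938/91) = sqrt(-22049/91) = I*sqrt(2006459)/91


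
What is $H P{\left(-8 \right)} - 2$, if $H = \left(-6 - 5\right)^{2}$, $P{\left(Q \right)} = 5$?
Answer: $603$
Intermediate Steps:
$H = 121$ ($H = \left(-11\right)^{2} = 121$)
$H P{\left(-8 \right)} - 2 = 121 \cdot 5 - 2 = 605 - 2 = 603$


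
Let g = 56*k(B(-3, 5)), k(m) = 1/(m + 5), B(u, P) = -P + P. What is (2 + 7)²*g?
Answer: 4536/5 ≈ 907.20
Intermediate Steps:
B(u, P) = 0
k(m) = 1/(5 + m)
g = 56/5 (g = 56/(5 + 0) = 56/5 ≈ 11.200)
(2 + 7)²*g = (2 + 7)²*(56/5) = 9²*(56/5) = 81*(56/5) = 4536/5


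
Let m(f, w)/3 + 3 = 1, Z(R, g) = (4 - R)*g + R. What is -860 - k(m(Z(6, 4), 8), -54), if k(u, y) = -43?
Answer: -817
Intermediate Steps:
Z(R, g) = R + g*(4 - R) (Z(R, g) = g*(4 - R) + R = R + g*(4 - R))
m(f, w) = -6 (m(f, w) = -9 + 3*1 = -9 + 3 = -6)
-860 - k(m(Z(6, 4), 8), -54) = -860 - 1*(-43) = -860 + 43 = -817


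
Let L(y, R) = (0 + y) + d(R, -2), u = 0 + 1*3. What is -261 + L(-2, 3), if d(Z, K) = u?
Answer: -260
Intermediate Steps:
u = 3 (u = 0 + 3 = 3)
d(Z, K) = 3
L(y, R) = 3 + y (L(y, R) = (0 + y) + 3 = y + 3 = 3 + y)
-261 + L(-2, 3) = -261 + (3 - 2) = -261 + 1 = -260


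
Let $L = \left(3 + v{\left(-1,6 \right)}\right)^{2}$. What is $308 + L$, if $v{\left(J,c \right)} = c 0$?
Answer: $317$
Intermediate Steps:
$v{\left(J,c \right)} = 0$
$L = 9$ ($L = \left(3 + 0\right)^{2} = 3^{2} = 9$)
$308 + L = 308 + 9 = 317$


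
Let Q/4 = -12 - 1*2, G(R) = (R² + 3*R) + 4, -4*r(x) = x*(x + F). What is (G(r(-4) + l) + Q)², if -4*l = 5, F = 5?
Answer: 710649/256 ≈ 2776.0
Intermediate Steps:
l = -5/4 (l = -¼*5 = -5/4 ≈ -1.2500)
r(x) = -x*(5 + x)/4 (r(x) = -x*(x + 5)/4 = -x*(5 + x)/4)
G(R) = 4 + R² + 3*R
Q = -56 (Q = 4*(-12 - 1*2) = 4*(-12 - 2) = 4*(-14) = -56)
(G(r(-4) + l) + Q)² = ((4 + (-¼*(-4)*(5 - 4) - 5/4)² + 3*(-¼*(-4)*(5 - 4) - 5/4)) - 56)² = ((4 + (-¼*(-4)*1 - 5/4)² + 3*(-¼*(-4)*1 - 5/4)) - 56)² = ((4 + (1 - 5/4)² + 3*(1 - 5/4)) - 56)² = ((4 + (-¼)² + 3*(-¼)) - 56)² = ((4 + 1/16 - ¾) - 56)² = (53/16 - 56)² = (-843/16)² = 710649/256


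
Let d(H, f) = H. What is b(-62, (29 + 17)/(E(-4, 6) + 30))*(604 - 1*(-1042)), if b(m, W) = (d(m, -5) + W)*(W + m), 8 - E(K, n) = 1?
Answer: 8318067584/1369 ≈ 6.0760e+6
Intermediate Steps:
E(K, n) = 7 (E(K, n) = 8 - 1*1 = 8 - 1 = 7)
b(m, W) = (W + m)² (b(m, W) = (m + W)*(W + m) = (W + m)*(W + m) = (W + m)²)
b(-62, (29 + 17)/(E(-4, 6) + 30))*(604 - 1*(-1042)) = (((29 + 17)/(7 + 30))² + (-62)² + 2*((29 + 17)/(7 + 30))*(-62))*(604 - 1*(-1042)) = ((46/37)² + 3844 + 2*(46/37)*(-62))*(604 + 1042) = ((46*(1/37))² + 3844 + 2*(46*(1/37))*(-62))*1646 = ((46/37)² + 3844 + 2*(46/37)*(-62))*1646 = (2116/1369 + 3844 - 5704/37)*1646 = (5053504/1369)*1646 = 8318067584/1369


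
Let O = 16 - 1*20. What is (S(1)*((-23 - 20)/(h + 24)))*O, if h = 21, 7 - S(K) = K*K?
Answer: 344/15 ≈ 22.933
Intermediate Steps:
S(K) = 7 - K² (S(K) = 7 - K*K = 7 - K²)
O = -4 (O = 16 - 20 = -4)
(S(1)*((-23 - 20)/(h + 24)))*O = ((7 - 1*1²)*((-23 - 20)/(21 + 24)))*(-4) = ((7 - 1*1)*(-43/45))*(-4) = ((7 - 1)*(-43*1/45))*(-4) = (6*(-43/45))*(-4) = -86/15*(-4) = 344/15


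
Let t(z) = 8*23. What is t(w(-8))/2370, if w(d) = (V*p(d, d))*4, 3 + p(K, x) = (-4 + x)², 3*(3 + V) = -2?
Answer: 92/1185 ≈ 0.077637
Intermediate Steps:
V = -11/3 (V = -3 + (⅓)*(-2) = -3 - ⅔ = -11/3 ≈ -3.6667)
p(K, x) = -3 + (-4 + x)²
w(d) = 44 - 44*(-4 + d)²/3 (w(d) = -11*(-3 + (-4 + d)²)/3*4 = (11 - 11*(-4 + d)²/3)*4 = 44 - 44*(-4 + d)²/3)
t(z) = 184
t(w(-8))/2370 = 184/2370 = 184*(1/2370) = 92/1185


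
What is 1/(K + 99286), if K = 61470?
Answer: 1/160756 ≈ 6.2206e-6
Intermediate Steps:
1/(K + 99286) = 1/(61470 + 99286) = 1/160756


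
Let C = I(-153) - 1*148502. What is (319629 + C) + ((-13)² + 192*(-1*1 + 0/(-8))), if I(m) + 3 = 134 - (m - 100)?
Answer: 171488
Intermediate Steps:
I(m) = 231 - m (I(m) = -3 + (134 - (m - 100)) = -3 + (134 - (-100 + m)) = -3 + (134 + (100 - m)) = -3 + (234 - m) = 231 - m)
C = -148118 (C = (231 - 1*(-153)) - 1*148502 = (231 + 153) - 148502 = 384 - 148502 = -148118)
(319629 + C) + ((-13)² + 192*(-1*1 + 0/(-8))) = (319629 - 148118) + ((-13)² + 192*(-1*1 + 0/(-8))) = 171511 + (169 + 192*(-1 + 0*(-⅛))) = 171511 + (169 + 192*(-1 + 0)) = 171511 + (169 + 192*(-1)) = 171511 + (169 - 192) = 171511 - 23 = 171488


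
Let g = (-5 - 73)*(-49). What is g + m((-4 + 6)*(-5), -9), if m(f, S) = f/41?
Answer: 156692/41 ≈ 3821.8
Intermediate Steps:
m(f, S) = f/41 (m(f, S) = f*(1/41) = f/41)
g = 3822 (g = -78*(-49) = 3822)
g + m((-4 + 6)*(-5), -9) = 3822 + ((-4 + 6)*(-5))/41 = 3822 + (2*(-5))/41 = 3822 + (1/41)*(-10) = 3822 - 10/41 = 156692/41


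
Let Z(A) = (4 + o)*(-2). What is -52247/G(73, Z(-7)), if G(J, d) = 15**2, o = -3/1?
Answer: -52247/225 ≈ -232.21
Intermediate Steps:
o = -3 (o = -3*1 = -3)
Z(A) = -2 (Z(A) = (4 - 3)*(-2) = 1*(-2) = -2)
G(J, d) = 225
-52247/G(73, Z(-7)) = -52247/225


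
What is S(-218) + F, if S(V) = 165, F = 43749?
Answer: 43914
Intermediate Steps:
S(-218) + F = 165 + 43749 = 43914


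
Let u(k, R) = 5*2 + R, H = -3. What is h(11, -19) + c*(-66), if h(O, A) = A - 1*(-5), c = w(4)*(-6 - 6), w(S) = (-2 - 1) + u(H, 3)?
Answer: 7906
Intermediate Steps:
u(k, R) = 10 + R
w(S) = 10 (w(S) = (-2 - 1) + (10 + 3) = -3 + 13 = 10)
c = -120 (c = 10*(-6 - 6) = 10*(-12) = -120)
h(O, A) = 5 + A (h(O, A) = A + 5 = 5 + A)
h(11, -19) + c*(-66) = (5 - 19) - 120*(-66) = -14 + 7920 = 7906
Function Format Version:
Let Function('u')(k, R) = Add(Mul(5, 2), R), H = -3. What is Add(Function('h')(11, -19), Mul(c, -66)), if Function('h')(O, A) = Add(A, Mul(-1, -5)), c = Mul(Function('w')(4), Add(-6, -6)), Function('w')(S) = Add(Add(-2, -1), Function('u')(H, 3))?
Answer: 7906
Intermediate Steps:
Function('u')(k, R) = Add(10, R)
Function('w')(S) = 10 (Function('w')(S) = Add(Add(-2, -1), Add(10, 3)) = Add(-3, 13) = 10)
c = -120 (c = Mul(10, Add(-6, -6)) = Mul(10, -12) = -120)
Function('h')(O, A) = Add(5, A) (Function('h')(O, A) = Add(A, 5) = Add(5, A))
Add(Function('h')(11, -19), Mul(c, -66)) = Add(Add(5, -19), Mul(-120, -66)) = Add(-14, 7920) = 7906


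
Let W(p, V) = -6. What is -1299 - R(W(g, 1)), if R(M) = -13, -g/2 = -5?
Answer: -1286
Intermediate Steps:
g = 10 (g = -2*(-5) = 10)
-1299 - R(W(g, 1)) = -1299 - 1*(-13) = -1299 + 13 = -1286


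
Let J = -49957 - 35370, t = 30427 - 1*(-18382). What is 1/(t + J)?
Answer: -1/36518 ≈ -2.7384e-5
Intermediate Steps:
t = 48809 (t = 30427 + 18382 = 48809)
J = -85327
1/(t + J) = 1/(48809 - 85327) = 1/(-36518) = -1/36518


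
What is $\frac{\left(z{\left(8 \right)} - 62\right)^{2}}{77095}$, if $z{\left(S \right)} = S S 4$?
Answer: $\frac{37636}{77095} \approx 0.48818$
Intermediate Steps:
$z{\left(S \right)} = 4 S^{2}$ ($z{\left(S \right)} = S^{2} \cdot 4 = 4 S^{2}$)
$\frac{\left(z{\left(8 \right)} - 62\right)^{2}}{77095} = \frac{\left(4 \cdot 8^{2} - 62\right)^{2}}{77095} = \left(4 \cdot 64 - 62\right)^{2} \cdot \frac{1}{77095} = \left(256 - 62\right)^{2} \cdot \frac{1}{77095} = 194^{2} \cdot \frac{1}{77095} = 37636 \cdot \frac{1}{77095} = \frac{37636}{77095}$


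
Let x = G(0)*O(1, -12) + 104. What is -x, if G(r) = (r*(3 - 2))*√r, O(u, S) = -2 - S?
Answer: -104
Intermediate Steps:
G(r) = r^(3/2) (G(r) = (r*1)*√r = r*√r = r^(3/2))
x = 104 (x = 0^(3/2)*(-2 - 1*(-12)) + 104 = 0*(-2 + 12) + 104 = 0*10 + 104 = 0 + 104 = 104)
-x = -1*104 = -104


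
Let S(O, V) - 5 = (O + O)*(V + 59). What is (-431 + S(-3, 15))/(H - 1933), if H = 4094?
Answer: -870/2161 ≈ -0.40259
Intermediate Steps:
S(O, V) = 5 + 2*O*(59 + V) (S(O, V) = 5 + (O + O)*(V + 59) = 5 + (2*O)*(59 + V) = 5 + 2*O*(59 + V))
(-431 + S(-3, 15))/(H - 1933) = (-431 + (5 + 118*(-3) + 2*(-3)*15))/(4094 - 1933) = (-431 + (5 - 354 - 90))/2161 = (-431 - 439)*(1/2161) = -870*1/2161 = -870/2161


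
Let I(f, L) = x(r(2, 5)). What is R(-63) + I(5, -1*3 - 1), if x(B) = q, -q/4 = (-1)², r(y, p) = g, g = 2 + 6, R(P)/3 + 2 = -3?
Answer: -19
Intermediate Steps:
R(P) = -15 (R(P) = -6 + 3*(-3) = -6 - 9 = -15)
g = 8
r(y, p) = 8
q = -4 (q = -4*(-1)² = -4*1 = -4)
x(B) = -4
I(f, L) = -4
R(-63) + I(5, -1*3 - 1) = -15 - 4 = -19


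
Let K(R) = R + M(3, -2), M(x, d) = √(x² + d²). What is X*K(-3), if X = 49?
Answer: -147 + 49*√13 ≈ 29.672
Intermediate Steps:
M(x, d) = √(d² + x²)
K(R) = R + √13 (K(R) = R + √((-2)² + 3²) = R + √(4 + 9) = R + √13)
X*K(-3) = 49*(-3 + √13) = -147 + 49*√13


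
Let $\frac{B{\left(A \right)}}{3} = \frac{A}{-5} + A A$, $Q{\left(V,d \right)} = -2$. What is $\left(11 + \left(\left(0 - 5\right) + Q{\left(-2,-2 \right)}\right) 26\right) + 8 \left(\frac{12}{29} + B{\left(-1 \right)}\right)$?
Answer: $- \frac{20139}{145} \approx -138.89$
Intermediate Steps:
$B{\left(A \right)} = 3 A^{2} - \frac{3 A}{5}$ ($B{\left(A \right)} = 3 \left(\frac{A}{-5} + A A\right) = 3 \left(A \left(- \frac{1}{5}\right) + A^{2}\right) = 3 \left(- \frac{A}{5} + A^{2}\right) = 3 \left(A^{2} - \frac{A}{5}\right) = 3 A^{2} - \frac{3 A}{5}$)
$\left(11 + \left(\left(0 - 5\right) + Q{\left(-2,-2 \right)}\right) 26\right) + 8 \left(\frac{12}{29} + B{\left(-1 \right)}\right) = \left(11 + \left(\left(0 - 5\right) - 2\right) 26\right) + 8 \left(\frac{12}{29} + \frac{3}{5} \left(-1\right) \left(-1 + 5 \left(-1\right)\right)\right) = \left(11 + \left(-5 - 2\right) 26\right) + 8 \left(12 \cdot \frac{1}{29} + \frac{3}{5} \left(-1\right) \left(-1 - 5\right)\right) = \left(11 - 182\right) + 8 \left(\frac{12}{29} + \frac{3}{5} \left(-1\right) \left(-6\right)\right) = \left(11 - 182\right) + 8 \left(\frac{12}{29} + \frac{18}{5}\right) = -171 + 8 \cdot \frac{582}{145} = -171 + \frac{4656}{145} = - \frac{20139}{145}$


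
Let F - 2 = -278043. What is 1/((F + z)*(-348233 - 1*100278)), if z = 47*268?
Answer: 1/119055002395 ≈ 8.3995e-12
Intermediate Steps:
F = -278041 (F = 2 - 278043 = -278041)
z = 12596
1/((F + z)*(-348233 - 1*100278)) = 1/((-278041 + 12596)*(-348233 - 1*100278)) = 1/((-265445)*(-348233 - 100278)) = -1/265445/(-448511) = -1/265445*(-1/448511) = 1/119055002395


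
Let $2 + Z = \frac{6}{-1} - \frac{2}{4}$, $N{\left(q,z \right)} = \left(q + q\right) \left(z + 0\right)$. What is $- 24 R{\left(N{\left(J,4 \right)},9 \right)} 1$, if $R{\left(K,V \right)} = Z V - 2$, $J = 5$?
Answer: $1884$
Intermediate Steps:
$N{\left(q,z \right)} = 2 q z$
$Z = - \frac{17}{2}$ ($Z = -2 + \left(\frac{6}{-1} - \frac{2}{4}\right) = -2 + \left(6 \left(-1\right) - \frac{1}{2}\right) = -2 - \frac{13}{2} = - \frac{17}{2} \approx -8.5$)
$R{\left(K,V \right)} = -2 - \frac{17 V}{2}$ ($R{\left(K,V \right)} = - \frac{17 V}{2} - 2 = -2 - \frac{17 V}{2}$)
$- 24 R{\left(N{\left(J,4 \right)},9 \right)} 1 = - 24 \left(-2 - \frac{153}{2}\right) 1 = \left(-24\right) \left(- \frac{157}{2}\right) 1 = 1884 \cdot 1 = 1884$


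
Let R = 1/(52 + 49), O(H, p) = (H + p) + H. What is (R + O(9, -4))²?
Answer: 2002225/10201 ≈ 196.28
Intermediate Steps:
O(H, p) = p + 2*H
R = 1/101 ≈ 0.0099010
(R + O(9, -4))² = (1/101 + (-4 + 2*9))² = (1/101 + (-4 + 18))² = (1/101 + 14)² = (1415/101)² = 2002225/10201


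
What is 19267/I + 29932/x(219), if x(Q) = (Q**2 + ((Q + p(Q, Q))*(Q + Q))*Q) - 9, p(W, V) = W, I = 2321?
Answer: 202618485392/24406352487 ≈ 8.3019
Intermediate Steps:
x(Q) = -9 + Q**2 + 4*Q**3 (x(Q) = (Q**2 + ((Q + Q)*(Q + Q))*Q) - 9 = (Q**2 + ((2*Q)*(2*Q))*Q) - 9 = (Q**2 + (4*Q**2)*Q) - 9 = (Q**2 + 4*Q**3) - 9 = -9 + Q**2 + 4*Q**3)
19267/I + 29932/x(219) = 19267/2321 + 29932/(-9 + 219**2 + 4*219**3) = 19267*(1/2321) + 29932/(-9 + 47961 + 4*10503459) = 19267/2321 + 29932/(-9 + 47961 + 42013836) = 19267/2321 + 29932/42061788 = 19267/2321 + 29932*(1/42061788) = 19267/2321 + 7483/10515447 = 202618485392/24406352487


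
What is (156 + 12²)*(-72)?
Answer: -21600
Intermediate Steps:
(156 + 12²)*(-72) = (156 + 144)*(-72) = 300*(-72) = -21600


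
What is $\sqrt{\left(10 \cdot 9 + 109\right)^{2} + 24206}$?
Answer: $\sqrt{63807} \approx 252.6$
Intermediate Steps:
$\sqrt{\left(10 \cdot 9 + 109\right)^{2} + 24206} = \sqrt{\left(90 + 109\right)^{2} + 24206} = \sqrt{199^{2} + 24206} = \sqrt{39601 + 24206} = \sqrt{63807}$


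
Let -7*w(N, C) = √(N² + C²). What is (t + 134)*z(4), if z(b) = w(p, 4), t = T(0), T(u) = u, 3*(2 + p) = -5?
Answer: -134*√265/21 ≈ -103.87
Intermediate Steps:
p = -11/3 (p = -2 + (⅓)*(-5) = -2 - 5/3 = -11/3 ≈ -3.6667)
t = 0
w(N, C) = -√(C² + N²)/7 (w(N, C) = -√(N² + C²)/7 = -√(C² + N²)/7)
z(b) = -√265/21 (z(b) = -√(4² + (-11/3)²)/7 = -√(16 + 121/9)/7 = -√265/21)
(t + 134)*z(4) = (0 + 134)*(-√265/21) = 134*(-√265/21) = -134*√265/21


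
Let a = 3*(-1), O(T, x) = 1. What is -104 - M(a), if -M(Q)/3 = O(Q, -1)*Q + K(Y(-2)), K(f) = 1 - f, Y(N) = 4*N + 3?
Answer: -95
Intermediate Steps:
Y(N) = 3 + 4*N
a = -3
M(Q) = -18 - 3*Q (M(Q) = -3*(1*Q + (1 - (3 + 4*(-2)))) = -3*(Q + (1 - (3 - 8))) = -3*(Q + (1 - 1*(-5))) = -3*(Q + (1 + 5)) = -3*(Q + 6) = -3*(6 + Q) = -18 - 3*Q)
-104 - M(a) = -104 - (-18 - 3*(-3)) = -104 - (-18 + 9) = -104 - 1*(-9) = -104 + 9 = -95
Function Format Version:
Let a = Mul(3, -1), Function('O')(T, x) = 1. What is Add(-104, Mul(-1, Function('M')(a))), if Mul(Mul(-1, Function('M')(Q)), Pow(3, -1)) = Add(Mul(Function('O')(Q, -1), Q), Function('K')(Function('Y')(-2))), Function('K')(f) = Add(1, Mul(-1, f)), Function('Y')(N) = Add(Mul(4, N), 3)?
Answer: -95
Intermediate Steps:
Function('Y')(N) = Add(3, Mul(4, N))
a = -3
Function('M')(Q) = Add(-18, Mul(-3, Q)) (Function('M')(Q) = Mul(-3, Add(Mul(1, Q), Add(1, Mul(-1, Add(3, Mul(4, -2)))))) = Mul(-3, Add(Q, Add(1, Mul(-1, Add(3, -8))))) = Mul(-3, Add(Q, Add(1, Mul(-1, -5)))) = Mul(-3, Add(Q, Add(1, 5))) = Mul(-3, Add(Q, 6)) = Mul(-3, Add(6, Q)) = Add(-18, Mul(-3, Q)))
Add(-104, Mul(-1, Function('M')(a))) = Add(-104, Mul(-1, Add(-18, Mul(-3, -3)))) = Add(-104, Mul(-1, Add(-18, 9))) = Add(-104, Mul(-1, -9)) = Add(-104, 9) = -95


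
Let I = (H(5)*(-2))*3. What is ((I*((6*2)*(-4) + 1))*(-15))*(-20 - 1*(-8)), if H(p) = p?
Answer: 253800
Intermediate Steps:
I = -30 (I = (5*(-2))*3 = -10*3 = -30)
((I*((6*2)*(-4) + 1))*(-15))*(-20 - 1*(-8)) = (-30*((6*2)*(-4) + 1)*(-15))*(-20 - 1*(-8)) = (-30*(12*(-4) + 1)*(-15))*(-20 + 8) = (-30*(-48 + 1)*(-15))*(-12) = (-30*(-47)*(-15))*(-12) = (1410*(-15))*(-12) = -21150*(-12) = 253800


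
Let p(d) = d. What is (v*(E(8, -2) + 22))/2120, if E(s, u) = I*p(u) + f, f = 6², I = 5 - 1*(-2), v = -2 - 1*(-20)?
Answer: 99/265 ≈ 0.37358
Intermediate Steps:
v = 18 (v = -2 + 20 = 18)
I = 7 (I = 5 + 2 = 7)
f = 36
E(s, u) = 36 + 7*u (E(s, u) = 7*u + 36 = 36 + 7*u)
(v*(E(8, -2) + 22))/2120 = (18*((36 + 7*(-2)) + 22))/2120 = (18*((36 - 14) + 22))*(1/2120) = (18*(22 + 22))*(1/2120) = (18*44)*(1/2120) = 792*(1/2120) = 99/265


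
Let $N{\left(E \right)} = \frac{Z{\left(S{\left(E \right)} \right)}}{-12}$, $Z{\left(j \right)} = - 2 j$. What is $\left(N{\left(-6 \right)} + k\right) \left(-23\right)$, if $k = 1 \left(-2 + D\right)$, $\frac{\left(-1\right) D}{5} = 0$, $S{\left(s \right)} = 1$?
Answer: $\frac{253}{6} \approx 42.167$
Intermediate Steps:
$N{\left(E \right)} = \frac{1}{6}$ ($N{\left(E \right)} = \frac{\left(-2\right) 1}{-12} = \left(-2\right) \left(- \frac{1}{12}\right) = \frac{1}{6}$)
$D = 0$ ($D = \left(-5\right) 0 = 0$)
$k = -2$ ($k = 1 \left(-2 + 0\right) = 1 \left(-2\right) = -2$)
$\left(N{\left(-6 \right)} + k\right) \left(-23\right) = \left(\frac{1}{6} - 2\right) \left(-23\right) = \left(- \frac{11}{6}\right) \left(-23\right) = \frac{253}{6}$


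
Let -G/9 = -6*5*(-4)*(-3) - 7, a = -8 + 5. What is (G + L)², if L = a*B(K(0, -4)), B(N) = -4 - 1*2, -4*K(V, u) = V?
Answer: 11029041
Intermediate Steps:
K(V, u) = -V/4
a = -3
B(N) = -6 (B(N) = -4 - 2 = -6)
G = 3303 (G = -9*(-6*5*(-4)*(-3) - 7) = -9*(-(-120)*(-3) - 7) = -9*(-6*60 - 7) = -9*(-360 - 7) = -9*(-367) = 3303)
L = 18 (L = -3*(-6) = 18)
(G + L)² = (3303 + 18)² = 3321² = 11029041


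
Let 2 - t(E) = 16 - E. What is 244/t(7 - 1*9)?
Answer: -61/4 ≈ -15.250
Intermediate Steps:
t(E) = -14 + E (t(E) = 2 - (16 - E) = 2 + (-16 + E) = -14 + E)
244/t(7 - 1*9) = 244/(-14 + (7 - 1*9)) = 244/(-14 + (7 - 9)) = 244/(-14 - 2) = 244/(-16) = 244*(-1/16) = -61/4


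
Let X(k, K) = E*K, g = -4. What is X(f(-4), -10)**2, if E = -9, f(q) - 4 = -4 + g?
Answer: 8100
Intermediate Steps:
f(q) = -4 (f(q) = 4 + (-4 - 4) = 4 - 8 = -4)
X(k, K) = -9*K
X(f(-4), -10)**2 = (-9*(-10))**2 = 90**2 = 8100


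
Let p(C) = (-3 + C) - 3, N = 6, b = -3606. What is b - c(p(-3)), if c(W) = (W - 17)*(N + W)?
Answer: -3684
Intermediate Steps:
p(C) = -6 + C
c(W) = (-17 + W)*(6 + W) (c(W) = (W - 17)*(6 + W) = (-17 + W)*(6 + W))
b - c(p(-3)) = -3606 - (-102 + (-6 - 3)² - 11*(-6 - 3)) = -3606 - (-102 + (-9)² - 11*(-9)) = -3606 - (-102 + 81 + 99) = -3606 - 1*78 = -3606 - 78 = -3684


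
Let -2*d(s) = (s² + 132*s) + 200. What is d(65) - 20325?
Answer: -53655/2 ≈ -26828.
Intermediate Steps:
d(s) = -100 - 66*s - s²/2 (d(s) = -((s² + 132*s) + 200)/2 = -(200 + s² + 132*s)/2 = -100 - 66*s - s²/2)
d(65) - 20325 = (-100 - 66*65 - ½*65²) - 20325 = (-100 - 4290 - ½*4225) - 20325 = (-100 - 4290 - 4225/2) - 20325 = -13005/2 - 20325 = -53655/2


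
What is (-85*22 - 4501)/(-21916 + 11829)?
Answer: 6371/10087 ≈ 0.63161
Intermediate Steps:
(-85*22 - 4501)/(-21916 + 11829) = (-1870 - 4501)/(-10087) = -6371*(-1/10087) = 6371/10087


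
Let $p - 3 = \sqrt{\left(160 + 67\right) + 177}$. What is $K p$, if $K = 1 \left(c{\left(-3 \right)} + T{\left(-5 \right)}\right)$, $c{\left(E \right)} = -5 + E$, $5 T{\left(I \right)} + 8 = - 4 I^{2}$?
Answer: $- \frac{444}{5} - \frac{296 \sqrt{101}}{5} \approx -683.75$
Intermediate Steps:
$T{\left(I \right)} = - \frac{8}{5} - \frac{4 I^{2}}{5}$ ($T{\left(I \right)} = - \frac{8}{5} + \frac{\left(-4\right) I^{2}}{5} = - \frac{8}{5} - \frac{4 I^{2}}{5}$)
$p = 3 + 2 \sqrt{101}$ ($p = 3 + \sqrt{\left(160 + 67\right) + 177} = 3 + \sqrt{227 + 177} = 3 + \sqrt{404} = 3 + 2 \sqrt{101} \approx 23.1$)
$K = - \frac{148}{5}$ ($K = 1 \left(\left(-5 - 3\right) - \left(\frac{8}{5} + \frac{4 \left(-5\right)^{2}}{5}\right)\right) = 1 \left(-8 - \frac{108}{5}\right) = 1 \left(- \frac{148}{5}\right) = - \frac{148}{5} \approx -29.6$)
$K p = - \frac{148 \left(3 + 2 \sqrt{101}\right)}{5} = - \frac{444}{5} - \frac{296 \sqrt{101}}{5}$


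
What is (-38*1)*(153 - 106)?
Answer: -1786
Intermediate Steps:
(-38*1)*(153 - 106) = -38*47 = -1786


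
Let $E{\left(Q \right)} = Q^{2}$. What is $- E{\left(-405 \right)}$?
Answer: $-164025$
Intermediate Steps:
$- E{\left(-405 \right)} = - \left(-405\right)^{2} = \left(-1\right) 164025 = -164025$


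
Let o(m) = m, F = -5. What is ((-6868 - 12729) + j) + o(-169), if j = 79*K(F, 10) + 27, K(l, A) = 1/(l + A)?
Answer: -98616/5 ≈ -19723.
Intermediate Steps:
K(l, A) = 1/(A + l)
j = 214/5 (j = 79/(10 - 5) + 27 = 79/5 + 27 = 214/5 ≈ 42.800)
((-6868 - 12729) + j) + o(-169) = ((-6868 - 12729) + 214/5) - 169 = (-19597 + 214/5) - 169 = -97771/5 - 169 = -98616/5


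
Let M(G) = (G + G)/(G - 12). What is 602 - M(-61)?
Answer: 43824/73 ≈ 600.33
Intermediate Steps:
M(G) = 2*G/(-12 + G) (M(G) = (2*G)/(-12 + G) = 2*G/(-12 + G))
602 - M(-61) = 602 - 2*(-61)/(-12 - 61) = 602 - 2*(-61)/(-73) = 602 - 2*(-61)*(-1)/73 = 602 - 1*122/73 = 602 - 122/73 = 43824/73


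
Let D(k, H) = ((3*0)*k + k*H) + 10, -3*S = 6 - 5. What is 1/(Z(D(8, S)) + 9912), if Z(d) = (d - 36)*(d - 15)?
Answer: 9/91186 ≈ 9.8699e-5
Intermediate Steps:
S = -⅓ (S = -(6 - 5)/3 = -⅓*1 = -⅓ ≈ -0.33333)
D(k, H) = 10 + H*k (D(k, H) = (0*k + H*k) + 10 = (0 + H*k) + 10 = H*k + 10 = 10 + H*k)
Z(d) = (-36 + d)*(-15 + d)
1/(Z(D(8, S)) + 9912) = 1/((540 + (10 - ⅓*8)² - 51*(10 - ⅓*8)) + 9912) = 1/((540 + (10 - 8/3)² - 51*(10 - 8/3)) + 9912) = 1/((540 + (22/3)² - 51*22/3) + 9912) = 1/((540 + 484/9 - 374) + 9912) = 1/(1978/9 + 9912) = 1/(91186/9) = 9/91186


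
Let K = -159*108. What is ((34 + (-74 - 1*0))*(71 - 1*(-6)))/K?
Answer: 770/4293 ≈ 0.17936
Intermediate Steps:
K = -17172
((34 + (-74 - 1*0))*(71 - 1*(-6)))/K = ((34 + (-74 - 1*0))*(71 - 1*(-6)))/(-17172) = ((34 + (-74 + 0))*(71 + 6))*(-1/17172) = ((34 - 74)*77)*(-1/17172) = -40*77*(-1/17172) = -3080*(-1/17172) = 770/4293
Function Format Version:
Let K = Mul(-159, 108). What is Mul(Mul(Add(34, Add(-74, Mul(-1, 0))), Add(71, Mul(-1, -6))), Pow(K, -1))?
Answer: Rational(770, 4293) ≈ 0.17936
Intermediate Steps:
K = -17172
Mul(Mul(Add(34, Add(-74, Mul(-1, 0))), Add(71, Mul(-1, -6))), Pow(K, -1)) = Mul(Mul(Add(34, Add(-74, Mul(-1, 0))), Add(71, Mul(-1, -6))), Pow(-17172, -1)) = Mul(Mul(Add(34, Add(-74, 0)), Add(71, 6)), Rational(-1, 17172)) = Mul(Mul(Add(34, -74), 77), Rational(-1, 17172)) = Mul(Mul(-40, 77), Rational(-1, 17172)) = Mul(-3080, Rational(-1, 17172)) = Rational(770, 4293)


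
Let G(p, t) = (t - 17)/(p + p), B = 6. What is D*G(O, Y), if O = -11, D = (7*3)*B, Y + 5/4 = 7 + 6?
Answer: 1323/44 ≈ 30.068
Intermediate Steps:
Y = 47/4 (Y = -5/4 + (7 + 6) = -5/4 + 13 = 47/4 ≈ 11.750)
D = 126 (D = (7*3)*6 = 21*6 = 126)
G(p, t) = (-17 + t)/(2*p) (G(p, t) = (-17 + t)/((2*p)) = (-17 + t)*(1/(2*p)) = (-17 + t)/(2*p))
D*G(O, Y) = 126*((1/2)*(-17 + 47/4)/(-11)) = 126*((1/2)*(-1/11)*(-21/4)) = 126*(21/88) = 1323/44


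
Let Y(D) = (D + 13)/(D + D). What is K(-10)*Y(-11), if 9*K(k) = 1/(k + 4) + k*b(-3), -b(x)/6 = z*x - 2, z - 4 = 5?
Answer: 10441/594 ≈ 17.577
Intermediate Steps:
Y(D) = (13 + D)/(2*D) (Y(D) = (13 + D)/((2*D)) = (13 + D)*(1/(2*D)) = (13 + D)/(2*D))
z = 9 (z = 4 + 5 = 9)
b(x) = 12 - 54*x (b(x) = -6*(9*x - 2) = -6*(-2 + 9*x) = 12 - 54*x)
K(k) = 1/(9*(4 + k)) + 58*k/3 (K(k) = (1/(k + 4) + k*(12 - 54*(-3)))/9 = (1/(4 + k) + k*(12 + 162))/9 = (1/(4 + k) + k*174)/9 = (1/(4 + k) + 174*k)/9 = 1/(9*(4 + k)) + 58*k/3)
K(-10)*Y(-11) = ((1 + 174*(-10)² + 696*(-10))/(9*(4 - 10)))*((½)*(13 - 11)/(-11)) = ((⅑)*(1 + 174*100 - 6960)/(-6))*((½)*(-1/11)*2) = ((⅑)*(-⅙)*(1 + 17400 - 6960))*(-1/11) = ((⅑)*(-⅙)*10441)*(-1/11) = -10441/54*(-1/11) = 10441/594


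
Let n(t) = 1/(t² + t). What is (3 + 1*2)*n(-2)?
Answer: 5/2 ≈ 2.5000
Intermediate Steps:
n(t) = 1/(t + t²)
(3 + 1*2)*n(-2) = (3 + 1*2)*(1/((-2)*(1 - 2))) = (3 + 2)*(-½/(-1)) = 5*(-½*(-1)) = 5*(½) = 5/2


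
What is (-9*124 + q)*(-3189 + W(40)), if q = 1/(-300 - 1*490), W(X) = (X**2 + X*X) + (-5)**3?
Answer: 50253537/395 ≈ 1.2722e+5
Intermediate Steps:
W(X) = -125 + 2*X**2 (W(X) = (X**2 + X**2) - 125 = 2*X**2 - 125 = -125 + 2*X**2)
q = -1/790 (q = 1/(-300 - 490) = 1/(-790) = -1/790 ≈ -0.0012658)
(-9*124 + q)*(-3189 + W(40)) = (-9*124 - 1/790)*(-3189 + (-125 + 2*40**2)) = (-1116 - 1/790)*(-3189 + (-125 + 2*1600)) = -881641*(-3189 + (-125 + 3200))/790 = -881641*(-3189 + 3075)/790 = -881641/790*(-114) = 50253537/395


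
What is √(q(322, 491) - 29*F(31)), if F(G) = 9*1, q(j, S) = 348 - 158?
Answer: I*√71 ≈ 8.4261*I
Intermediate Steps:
q(j, S) = 190
F(G) = 9
√(q(322, 491) - 29*F(31)) = √(190 - 29*9) = √(190 - 261) = √(-71) = I*√71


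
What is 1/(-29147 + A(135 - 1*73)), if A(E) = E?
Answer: -1/29085 ≈ -3.4382e-5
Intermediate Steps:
1/(-29147 + A(135 - 1*73)) = 1/(-29147 + (135 - 1*73)) = 1/(-29147 + (135 - 73)) = 1/(-29147 + 62) = 1/(-29085) = -1/29085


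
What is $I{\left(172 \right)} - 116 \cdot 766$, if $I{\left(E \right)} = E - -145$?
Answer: $-88539$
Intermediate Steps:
$I{\left(E \right)} = 145 + E$ ($I{\left(E \right)} = E + 145 = 145 + E$)
$I{\left(172 \right)} - 116 \cdot 766 = \left(145 + 172\right) - 116 \cdot 766 = 317 - 88856 = -88539$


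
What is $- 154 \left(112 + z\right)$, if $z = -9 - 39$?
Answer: $-9856$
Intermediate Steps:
$z = -48$
$- 154 \left(112 + z\right) = - 154 \left(112 - 48\right) = \left(-154\right) 64 = -9856$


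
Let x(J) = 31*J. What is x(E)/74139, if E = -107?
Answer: -3317/74139 ≈ -0.044740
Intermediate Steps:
x(E)/74139 = (31*(-107))/74139 = -3317*1/74139 = -3317/74139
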